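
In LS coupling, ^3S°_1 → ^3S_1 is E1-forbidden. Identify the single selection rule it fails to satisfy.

Initial level: S=1, L=0, J=1, parity odd. Final level: S=1, L=0, J=1, parity even.
Parity must change: odd → even — ✓.
ΔS = 0: S: 1 → 1 — ✓.
ΔL = 0, ±1 (not L=0↔0): L: 0 → 0, ΔL = +0 — ✗.
ΔJ = 0, ±1 (not J=0↔0): J: 1 → 1, ΔJ = +0 — ✓.

the L=0 ↔ L=0 exclusion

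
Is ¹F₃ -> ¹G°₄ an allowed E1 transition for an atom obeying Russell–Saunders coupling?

allowed

Initial level: S=0, L=3, J=3, parity even. Final level: S=0, L=4, J=4, parity odd.
Parity must change: even → odd — satisfied.
ΔS = 0: S: 0 → 0 — satisfied.
ΔL = 0, ±1 (not L=0↔0): L: 3 → 4, ΔL = +1 — satisfied.
ΔJ = 0, ±1 (not J=0↔0): J: 3 → 4, ΔJ = +1 — satisfied.
All four E1 rules are satisfied.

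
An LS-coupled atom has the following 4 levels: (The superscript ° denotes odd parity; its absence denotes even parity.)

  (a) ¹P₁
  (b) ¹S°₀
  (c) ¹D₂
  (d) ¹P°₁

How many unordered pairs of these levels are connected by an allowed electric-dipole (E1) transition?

3

(a)–(b): allowed.
(a)–(c): forbidden (parity).
(a)–(d): allowed.
(b)–(c): forbidden (ΔL, ΔJ).
(b)–(d): forbidden (parity).
(c)–(d): allowed.
Allowed pairs: 3 of 6.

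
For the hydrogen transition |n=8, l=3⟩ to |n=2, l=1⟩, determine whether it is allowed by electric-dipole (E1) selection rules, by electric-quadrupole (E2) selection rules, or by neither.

E2

Δl = 1 − 3 = -2; l_i + l_f = 4.
E1 (Δl = ±1): not satisfied.
E2 (Δl = 0,±2, l_i+l_f ≥ 2): satisfied.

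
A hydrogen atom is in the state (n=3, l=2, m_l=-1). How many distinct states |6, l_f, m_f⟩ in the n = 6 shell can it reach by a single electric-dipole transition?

E1 requires Δl = ±1, so l_f ∈ {1, 3}; with 0 ≤ l_f ≤ n_f−1 = 5, the allowed l_f values are {1, 3}.
For l_f = 1: m_f ∈ {m_i−1, m_i, m_i+1} ∩ [−1, 1] = {-1, 0} → 2 states.
For l_f = 3: m_f ∈ {m_i−1, m_i, m_i+1} ∩ [−3, 3] = {-2, -1, 0} → 3 states.
Total: 5.

5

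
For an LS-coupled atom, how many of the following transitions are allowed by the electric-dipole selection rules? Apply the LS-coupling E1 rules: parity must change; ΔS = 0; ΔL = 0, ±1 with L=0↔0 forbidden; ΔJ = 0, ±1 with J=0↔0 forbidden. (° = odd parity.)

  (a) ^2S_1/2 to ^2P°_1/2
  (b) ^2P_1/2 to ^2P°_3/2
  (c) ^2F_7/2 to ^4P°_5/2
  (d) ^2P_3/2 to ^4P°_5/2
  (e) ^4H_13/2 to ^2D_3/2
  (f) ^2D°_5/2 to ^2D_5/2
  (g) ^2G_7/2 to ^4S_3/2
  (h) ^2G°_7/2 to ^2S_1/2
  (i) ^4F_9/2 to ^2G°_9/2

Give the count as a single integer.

3

(a) allowed
(b) allowed
(c) forbidden (ΔS, ΔL fail)
(d) forbidden (ΔS fails)
(e) forbidden (parity, ΔS, ΔL, ΔJ fail)
(f) allowed
(g) forbidden (parity, ΔS, ΔL, ΔJ fail)
(h) forbidden (ΔL, ΔJ fail)
(i) forbidden (ΔS fails)
Total allowed: 3 of 9.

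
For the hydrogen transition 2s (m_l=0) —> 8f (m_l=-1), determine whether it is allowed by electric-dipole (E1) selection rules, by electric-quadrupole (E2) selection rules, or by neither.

neither

Δl = 3 − 0 = +3; l_i + l_f = 3.
Δm_l = -1.
E1 (Δl = ±1, |Δm_l| ≤ 1): not satisfied.
E2 (Δl = 0,±2, l_i+l_f ≥ 2, |Δm_l| ≤ 2): not satisfied.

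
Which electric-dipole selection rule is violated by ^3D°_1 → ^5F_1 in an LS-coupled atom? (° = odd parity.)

the ΔS = 0 rule

Reading off the term symbols: S 1→2, L 2→3, J 1→1, parity odd→even.
ΔJ = 0, ±1 (not J=0↔0): J: 1 → 1, ΔJ = +0 — satisfied.
ΔL = 0, ±1 (not L=0↔0): L: 2 → 3, ΔL = +1 — satisfied.
ΔS = 0: S: 1 → 2 — violated.
Parity must change: odd → even — satisfied.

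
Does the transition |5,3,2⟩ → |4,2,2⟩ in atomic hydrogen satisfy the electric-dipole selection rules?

l: 3 → 2 (Δl = -1). Δl = ±1 satisfied.
m_l: 2 → 2 (Δm_l = +0). |Δm_l| ≤ 1 satisfied.
All E1 selection rules are satisfied.

allowed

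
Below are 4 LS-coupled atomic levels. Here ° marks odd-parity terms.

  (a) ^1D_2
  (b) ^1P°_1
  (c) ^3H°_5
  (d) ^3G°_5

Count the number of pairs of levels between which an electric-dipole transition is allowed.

1

(a)–(b): allowed.
(a)–(c): forbidden (ΔS, ΔL, ΔJ).
(a)–(d): forbidden (ΔS, ΔL, ΔJ).
(b)–(c): forbidden (parity, ΔS, ΔL, ΔJ).
(b)–(d): forbidden (parity, ΔS, ΔL, ΔJ).
(c)–(d): forbidden (parity).
Allowed pairs: 1 of 6.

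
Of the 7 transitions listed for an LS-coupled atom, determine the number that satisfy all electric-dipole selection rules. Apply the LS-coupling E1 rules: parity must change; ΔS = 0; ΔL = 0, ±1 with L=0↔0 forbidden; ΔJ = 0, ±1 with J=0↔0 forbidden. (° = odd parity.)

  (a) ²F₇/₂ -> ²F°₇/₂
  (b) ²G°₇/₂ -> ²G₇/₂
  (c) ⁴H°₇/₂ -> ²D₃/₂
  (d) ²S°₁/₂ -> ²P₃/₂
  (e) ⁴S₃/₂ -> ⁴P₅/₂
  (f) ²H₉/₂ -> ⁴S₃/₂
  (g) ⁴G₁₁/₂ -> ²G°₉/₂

3

(a) allowed
(b) allowed
(c) forbidden (ΔS, ΔL, ΔJ fail)
(d) allowed
(e) forbidden (parity fails)
(f) forbidden (parity, ΔS, ΔL, ΔJ fail)
(g) forbidden (ΔS fails)
Total allowed: 3 of 7.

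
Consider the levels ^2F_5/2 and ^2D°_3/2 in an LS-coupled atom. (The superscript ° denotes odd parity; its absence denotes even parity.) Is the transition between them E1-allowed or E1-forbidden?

Reading off the term symbols: S 1/2→1/2, L 3→2, J 5/2→3/2, parity even→odd.
Parity must change: even → odd — passes.
ΔS = 0: S: 1/2 → 1/2 — passes.
ΔL = 0, ±1 (not L=0↔0): L: 3 → 2, ΔL = -1 — passes.
ΔJ = 0, ±1 (not J=0↔0): J: 5/2 → 3/2, ΔJ = -1 — passes.
All four E1 rules are satisfied.

allowed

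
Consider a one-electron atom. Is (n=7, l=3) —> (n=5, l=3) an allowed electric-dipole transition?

l: 3 → 3 (Δl = +0). Δl = ±1 violated.
The transition is electric-dipole forbidden.

forbidden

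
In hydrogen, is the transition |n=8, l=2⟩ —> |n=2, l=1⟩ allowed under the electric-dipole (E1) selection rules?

Δl = 1 − 2 = -1; the E1 rule Δl = ±1 is passes.
All E1 selection rules are satisfied.

allowed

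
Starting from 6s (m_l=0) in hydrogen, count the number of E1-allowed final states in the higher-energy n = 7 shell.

3

E1 requires Δl = ±1, so l_f ∈ {-1, 1}; with 0 ≤ l_f ≤ n_f−1 = 6, the allowed l_f values are {1}.
For l_f = 1: m_f ∈ {m_i−1, m_i, m_i+1} ∩ [−1, 1] = {-1, 0, 1} → 3 states.
Total: 3.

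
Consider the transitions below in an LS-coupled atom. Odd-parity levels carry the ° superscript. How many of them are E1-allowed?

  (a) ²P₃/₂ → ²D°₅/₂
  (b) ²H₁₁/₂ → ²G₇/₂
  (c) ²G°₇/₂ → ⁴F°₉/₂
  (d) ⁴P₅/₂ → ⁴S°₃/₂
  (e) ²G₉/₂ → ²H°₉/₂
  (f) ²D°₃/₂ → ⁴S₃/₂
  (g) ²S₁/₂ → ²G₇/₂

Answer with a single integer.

3

(a) allowed
(b) forbidden (parity, ΔJ fail)
(c) forbidden (parity, ΔS fail)
(d) allowed
(e) allowed
(f) forbidden (ΔS, ΔL fail)
(g) forbidden (parity, ΔL, ΔJ fail)
Total allowed: 3 of 7.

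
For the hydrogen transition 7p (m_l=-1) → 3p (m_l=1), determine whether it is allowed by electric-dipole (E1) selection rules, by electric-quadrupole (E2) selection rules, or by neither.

Δl = 1 − 1 = +0; l_i + l_f = 2.
Δm_l = +2.
E1 (Δl = ±1, |Δm_l| ≤ 1): not satisfied.
E2 (Δl = 0,±2, l_i+l_f ≥ 2, |Δm_l| ≤ 2): satisfied.

E2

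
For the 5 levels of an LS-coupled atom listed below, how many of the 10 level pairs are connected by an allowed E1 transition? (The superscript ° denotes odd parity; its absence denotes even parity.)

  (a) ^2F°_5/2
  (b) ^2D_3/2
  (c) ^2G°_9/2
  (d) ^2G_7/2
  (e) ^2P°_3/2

(a)–(b): allowed.
(a)–(c): forbidden (parity, ΔJ).
(a)–(d): allowed.
(a)–(e): forbidden (parity, ΔL).
(b)–(c): forbidden (ΔL, ΔJ).
(b)–(d): forbidden (parity, ΔL, ΔJ).
(b)–(e): allowed.
(c)–(d): allowed.
(c)–(e): forbidden (parity, ΔL, ΔJ).
(d)–(e): forbidden (ΔL, ΔJ).
Allowed pairs: 4 of 10.

4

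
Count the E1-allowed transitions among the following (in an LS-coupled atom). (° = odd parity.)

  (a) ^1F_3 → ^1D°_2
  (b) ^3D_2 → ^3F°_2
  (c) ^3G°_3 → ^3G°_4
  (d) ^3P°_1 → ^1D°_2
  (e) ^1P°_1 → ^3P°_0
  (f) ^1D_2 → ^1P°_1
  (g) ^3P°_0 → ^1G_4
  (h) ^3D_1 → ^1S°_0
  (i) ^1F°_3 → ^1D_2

(a) allowed
(b) allowed
(c) forbidden (parity fails)
(d) forbidden (parity, ΔS fail)
(e) forbidden (parity, ΔS fail)
(f) allowed
(g) forbidden (ΔS, ΔL, ΔJ fail)
(h) forbidden (ΔS, ΔL fail)
(i) allowed
Total allowed: 4 of 9.

4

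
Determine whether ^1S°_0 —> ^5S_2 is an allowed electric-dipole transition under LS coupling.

forbidden

Parity must change: odd → even — passes.
ΔS = 0: S: 0 → 2 — fails.
ΔL = 0, ±1 (not L=0↔0): L: 0 → 0, ΔL = +0 — fails.
ΔJ = 0, ±1 (not J=0↔0): J: 0 → 2, ΔJ = +2 — fails.
Rule(s) violated: ΔS, ΔL, ΔJ.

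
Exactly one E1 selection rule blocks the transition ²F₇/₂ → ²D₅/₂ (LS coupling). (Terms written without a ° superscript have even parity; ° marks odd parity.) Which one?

Parity must change: even → even — fails.
ΔS = 0: S: 1/2 → 1/2 — passes.
ΔL = 0, ±1 (not L=0↔0): L: 3 → 2, ΔL = -1 — passes.
ΔJ = 0, ±1 (not J=0↔0): J: 7/2 → 5/2, ΔJ = -1 — passes.

parity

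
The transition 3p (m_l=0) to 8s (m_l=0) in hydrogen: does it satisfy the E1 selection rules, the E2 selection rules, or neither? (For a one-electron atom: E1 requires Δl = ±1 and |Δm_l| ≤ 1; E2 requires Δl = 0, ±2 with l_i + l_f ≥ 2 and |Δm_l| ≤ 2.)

E1

Δl = 0 − 1 = -1; l_i + l_f = 1.
Δm_l = +0.
E1 (Δl = ±1, |Δm_l| ≤ 1): satisfied.
E2 (Δl = 0,±2, l_i+l_f ≥ 2, |Δm_l| ≤ 2): not satisfied.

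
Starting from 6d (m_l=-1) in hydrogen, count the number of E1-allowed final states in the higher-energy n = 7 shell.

5

E1 requires Δl = ±1, so l_f ∈ {1, 3}; with 0 ≤ l_f ≤ n_f−1 = 6, the allowed l_f values are {1, 3}.
For l_f = 1: m_f ∈ {m_i−1, m_i, m_i+1} ∩ [−1, 1] = {-1, 0} → 2 states.
For l_f = 3: m_f ∈ {m_i−1, m_i, m_i+1} ∩ [−3, 3] = {-2, -1, 0} → 3 states.
Total: 5.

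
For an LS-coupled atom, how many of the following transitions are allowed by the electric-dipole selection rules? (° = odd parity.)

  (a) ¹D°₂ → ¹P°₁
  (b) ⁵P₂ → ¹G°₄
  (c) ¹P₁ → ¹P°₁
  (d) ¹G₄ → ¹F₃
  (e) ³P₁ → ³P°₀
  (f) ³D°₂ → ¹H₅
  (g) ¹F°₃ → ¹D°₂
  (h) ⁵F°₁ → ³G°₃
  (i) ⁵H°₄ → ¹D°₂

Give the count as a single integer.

2

(a) forbidden (parity fails)
(b) forbidden (ΔS, ΔL, ΔJ fail)
(c) allowed
(d) forbidden (parity fails)
(e) allowed
(f) forbidden (ΔS, ΔL, ΔJ fail)
(g) forbidden (parity fails)
(h) forbidden (parity, ΔS, ΔJ fail)
(i) forbidden (parity, ΔS, ΔL, ΔJ fail)
Total allowed: 2 of 9.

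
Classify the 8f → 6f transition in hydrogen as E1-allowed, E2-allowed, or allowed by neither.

Δl = 3 − 3 = +0; l_i + l_f = 6.
E1 (Δl = ±1): not satisfied.
E2 (Δl = 0,±2, l_i+l_f ≥ 2): satisfied.

E2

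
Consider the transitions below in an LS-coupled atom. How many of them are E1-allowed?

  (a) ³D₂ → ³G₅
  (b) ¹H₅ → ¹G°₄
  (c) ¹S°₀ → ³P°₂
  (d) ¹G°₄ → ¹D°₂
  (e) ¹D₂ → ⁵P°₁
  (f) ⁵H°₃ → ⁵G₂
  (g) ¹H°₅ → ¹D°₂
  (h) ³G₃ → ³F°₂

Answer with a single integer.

(a) forbidden (parity, ΔL, ΔJ fail)
(b) allowed
(c) forbidden (parity, ΔS, ΔJ fail)
(d) forbidden (parity, ΔL, ΔJ fail)
(e) forbidden (ΔS fails)
(f) allowed
(g) forbidden (parity, ΔL, ΔJ fail)
(h) allowed
Total allowed: 3 of 8.

3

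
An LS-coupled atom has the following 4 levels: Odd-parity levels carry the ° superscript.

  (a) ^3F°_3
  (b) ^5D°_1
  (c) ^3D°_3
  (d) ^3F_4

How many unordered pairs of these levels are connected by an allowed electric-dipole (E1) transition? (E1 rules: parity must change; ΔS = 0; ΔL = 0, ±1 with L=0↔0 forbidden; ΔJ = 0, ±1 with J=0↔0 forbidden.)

2

(a)–(b): forbidden (parity, ΔS, ΔJ).
(a)–(c): forbidden (parity).
(a)–(d): allowed.
(b)–(c): forbidden (parity, ΔS, ΔJ).
(b)–(d): forbidden (ΔS, ΔJ).
(c)–(d): allowed.
Allowed pairs: 2 of 6.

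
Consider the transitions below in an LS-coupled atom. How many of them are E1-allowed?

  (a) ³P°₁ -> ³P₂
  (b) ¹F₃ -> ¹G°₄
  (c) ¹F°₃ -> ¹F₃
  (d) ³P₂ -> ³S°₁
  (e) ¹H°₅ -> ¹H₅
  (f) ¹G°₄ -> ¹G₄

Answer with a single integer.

(a) allowed
(b) allowed
(c) allowed
(d) allowed
(e) allowed
(f) allowed
Total allowed: 6 of 6.

6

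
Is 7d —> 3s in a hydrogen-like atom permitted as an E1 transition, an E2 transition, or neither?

Δl = 0 − 2 = -2; l_i + l_f = 2.
E1 (Δl = ±1): not satisfied.
E2 (Δl = 0,±2, l_i+l_f ≥ 2): satisfied.

E2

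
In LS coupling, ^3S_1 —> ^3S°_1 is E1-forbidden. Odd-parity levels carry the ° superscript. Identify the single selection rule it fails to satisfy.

the L=0 ↔ L=0 exclusion

Initial level: S=1, L=0, J=1, parity even. Final level: S=1, L=0, J=1, parity odd.
Parity must change: even → odd — ok.
ΔS = 0: S: 1 → 1 — ok.
ΔL = 0, ±1 (not L=0↔0): L: 0 → 0, ΔL = +0 — fails.
ΔJ = 0, ±1 (not J=0↔0): J: 1 → 1, ΔJ = +0 — ok.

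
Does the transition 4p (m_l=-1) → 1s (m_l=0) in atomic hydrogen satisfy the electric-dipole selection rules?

l: 1 → 0 (Δl = -1). Δl = ±1 ✓.
m_l: -1 → 0 (Δm_l = +1). |Δm_l| ≤ 1 ✓.
All E1 selection rules are satisfied.

allowed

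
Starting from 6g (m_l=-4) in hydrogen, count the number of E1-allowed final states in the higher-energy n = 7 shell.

4

E1 requires Δl = ±1, so l_f ∈ {3, 5}; with 0 ≤ l_f ≤ n_f−1 = 6, the allowed l_f values are {3, 5}.
For l_f = 3: m_f ∈ {m_i−1, m_i, m_i+1} ∩ [−3, 3] = {-3} → 1 state.
For l_f = 5: m_f ∈ {m_i−1, m_i, m_i+1} ∩ [−5, 5] = {-5, -4, -3} → 3 states.
Total: 4.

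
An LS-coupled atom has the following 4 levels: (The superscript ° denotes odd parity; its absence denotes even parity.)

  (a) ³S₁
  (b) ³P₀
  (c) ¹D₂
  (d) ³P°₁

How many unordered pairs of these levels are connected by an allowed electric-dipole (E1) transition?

(a)–(b): forbidden (parity).
(a)–(c): forbidden (parity, ΔS, ΔL).
(a)–(d): allowed.
(b)–(c): forbidden (parity, ΔS, ΔJ).
(b)–(d): allowed.
(c)–(d): forbidden (ΔS).
Allowed pairs: 2 of 6.

2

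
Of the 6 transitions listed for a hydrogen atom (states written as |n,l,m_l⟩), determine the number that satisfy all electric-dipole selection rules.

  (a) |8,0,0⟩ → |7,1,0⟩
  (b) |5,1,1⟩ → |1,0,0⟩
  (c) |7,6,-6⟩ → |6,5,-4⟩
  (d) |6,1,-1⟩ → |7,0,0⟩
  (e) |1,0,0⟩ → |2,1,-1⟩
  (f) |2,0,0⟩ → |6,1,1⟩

(a) allowed
(b) allowed
(c) forbidden — Δm_l = +2 (E1 requires Δm_l = 0, ±1)
(d) allowed
(e) allowed
(f) allowed
Total allowed: 5 of 6.

5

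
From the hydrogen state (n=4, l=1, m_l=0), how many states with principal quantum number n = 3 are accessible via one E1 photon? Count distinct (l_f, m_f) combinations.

4

E1 requires Δl = ±1, so l_f ∈ {0, 2}; with 0 ≤ l_f ≤ n_f−1 = 2, the allowed l_f values are {0, 2}.
For l_f = 0: m_f ∈ {m_i−1, m_i, m_i+1} ∩ [−0, 0] = {0} → 1 state.
For l_f = 2: m_f ∈ {m_i−1, m_i, m_i+1} ∩ [−2, 2] = {-1, 0, 1} → 3 states.
Total: 4.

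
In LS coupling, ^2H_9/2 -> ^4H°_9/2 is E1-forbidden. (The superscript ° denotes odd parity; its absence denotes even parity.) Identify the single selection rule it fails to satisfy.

ΔJ = 0, ±1 (not J=0↔0): J: 9/2 → 9/2, ΔJ = +0 — ✓.
ΔL = 0, ±1 (not L=0↔0): L: 5 → 5, ΔL = +0 — ✓.
ΔS = 0: S: 1/2 → 3/2 — ✗.
Parity must change: even → odd — ✓.

the ΔS = 0 rule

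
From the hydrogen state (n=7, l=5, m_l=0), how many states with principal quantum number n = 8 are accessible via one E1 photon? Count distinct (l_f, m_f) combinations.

6

E1 requires Δl = ±1, so l_f ∈ {4, 6}; with 0 ≤ l_f ≤ n_f−1 = 7, the allowed l_f values are {4, 6}.
For l_f = 4: m_f ∈ {m_i−1, m_i, m_i+1} ∩ [−4, 4] = {-1, 0, 1} → 3 states.
For l_f = 6: m_f ∈ {m_i−1, m_i, m_i+1} ∩ [−6, 6] = {-1, 0, 1} → 3 states.
Total: 6.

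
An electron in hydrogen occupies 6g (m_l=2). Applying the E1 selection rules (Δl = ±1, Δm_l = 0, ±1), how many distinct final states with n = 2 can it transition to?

E1 requires l_f ∈ {3, 5}, but neither lies in [0, 1], so no final state is reachable.
Total: 0.

0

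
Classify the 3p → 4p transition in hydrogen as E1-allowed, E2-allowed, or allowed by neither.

E2

Δl = 1 − 1 = +0; l_i + l_f = 2.
E1 (Δl = ±1): not satisfied.
E2 (Δl = 0,±2, l_i+l_f ≥ 2): satisfied.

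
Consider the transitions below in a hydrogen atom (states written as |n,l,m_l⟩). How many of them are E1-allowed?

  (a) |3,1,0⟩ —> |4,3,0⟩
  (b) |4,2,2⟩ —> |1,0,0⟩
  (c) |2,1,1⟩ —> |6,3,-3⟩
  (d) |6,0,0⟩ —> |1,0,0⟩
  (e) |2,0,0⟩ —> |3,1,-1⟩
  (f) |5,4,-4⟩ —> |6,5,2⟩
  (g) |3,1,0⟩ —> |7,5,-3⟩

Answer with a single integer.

1

(a) forbidden — Δl = +2 (E1 requires Δl = ±1)
(b) forbidden — Δl = -2 (E1 requires Δl = ±1); Δm_l = -2 (E1 requires Δm_l = 0, ±1)
(c) forbidden — Δl = +2 (E1 requires Δl = ±1); Δm_l = -4 (E1 requires Δm_l = 0, ±1)
(d) forbidden — Δl = +0 (E1 requires Δl = ±1)
(e) allowed
(f) forbidden — Δm_l = +6 (E1 requires Δm_l = 0, ±1)
(g) forbidden — Δl = +4 (E1 requires Δl = ±1); Δm_l = -3 (E1 requires Δm_l = 0, ±1)
Total allowed: 1 of 7.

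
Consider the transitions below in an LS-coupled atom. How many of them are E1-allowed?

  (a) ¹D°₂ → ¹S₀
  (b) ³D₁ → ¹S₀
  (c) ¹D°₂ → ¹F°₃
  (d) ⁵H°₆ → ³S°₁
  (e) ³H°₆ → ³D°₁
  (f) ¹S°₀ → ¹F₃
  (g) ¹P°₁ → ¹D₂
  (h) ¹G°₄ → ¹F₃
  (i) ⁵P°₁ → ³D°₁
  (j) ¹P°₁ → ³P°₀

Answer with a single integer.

2

(a) forbidden (ΔL, ΔJ fail)
(b) forbidden (parity, ΔS, ΔL fail)
(c) forbidden (parity fails)
(d) forbidden (parity, ΔS, ΔL, ΔJ fail)
(e) forbidden (parity, ΔL, ΔJ fail)
(f) forbidden (ΔL, ΔJ fail)
(g) allowed
(h) allowed
(i) forbidden (parity, ΔS fail)
(j) forbidden (parity, ΔS fail)
Total allowed: 2 of 10.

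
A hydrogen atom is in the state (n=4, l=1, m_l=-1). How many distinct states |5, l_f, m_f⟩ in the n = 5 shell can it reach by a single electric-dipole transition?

E1 requires Δl = ±1, so l_f ∈ {0, 2}; with 0 ≤ l_f ≤ n_f−1 = 4, the allowed l_f values are {0, 2}.
For l_f = 0: m_f ∈ {m_i−1, m_i, m_i+1} ∩ [−0, 0] = {0} → 1 state.
For l_f = 2: m_f ∈ {m_i−1, m_i, m_i+1} ∩ [−2, 2] = {-2, -1, 0} → 3 states.
Total: 4.

4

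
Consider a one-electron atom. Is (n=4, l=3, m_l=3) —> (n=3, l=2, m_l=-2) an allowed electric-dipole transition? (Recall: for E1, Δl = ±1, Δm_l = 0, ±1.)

l: 3 → 2 (Δl = -1). Δl = ±1 passes.
Δm_l = -2 − (3) = -5. E1 requires Δm_l = 0, ±1: fails.
The transition is electric-dipole forbidden.

forbidden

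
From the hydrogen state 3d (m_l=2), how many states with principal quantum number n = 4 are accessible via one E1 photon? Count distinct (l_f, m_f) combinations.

4

E1 requires Δl = ±1, so l_f ∈ {1, 3}; with 0 ≤ l_f ≤ n_f−1 = 3, the allowed l_f values are {1, 3}.
For l_f = 1: m_f ∈ {m_i−1, m_i, m_i+1} ∩ [−1, 1] = {1} → 1 state.
For l_f = 3: m_f ∈ {m_i−1, m_i, m_i+1} ∩ [−3, 3] = {1, 2, 3} → 3 states.
Total: 4.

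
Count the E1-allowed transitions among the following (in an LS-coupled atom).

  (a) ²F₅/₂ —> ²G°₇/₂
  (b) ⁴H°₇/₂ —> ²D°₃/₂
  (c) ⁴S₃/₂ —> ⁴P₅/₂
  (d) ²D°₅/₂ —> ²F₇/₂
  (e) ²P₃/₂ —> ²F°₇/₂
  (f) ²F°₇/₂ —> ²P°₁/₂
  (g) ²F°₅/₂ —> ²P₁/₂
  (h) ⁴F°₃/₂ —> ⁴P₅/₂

2

(a) allowed
(b) forbidden (parity, ΔS, ΔL, ΔJ fail)
(c) forbidden (parity fails)
(d) allowed
(e) forbidden (ΔL, ΔJ fail)
(f) forbidden (parity, ΔL, ΔJ fail)
(g) forbidden (ΔL, ΔJ fail)
(h) forbidden (ΔL fails)
Total allowed: 2 of 8.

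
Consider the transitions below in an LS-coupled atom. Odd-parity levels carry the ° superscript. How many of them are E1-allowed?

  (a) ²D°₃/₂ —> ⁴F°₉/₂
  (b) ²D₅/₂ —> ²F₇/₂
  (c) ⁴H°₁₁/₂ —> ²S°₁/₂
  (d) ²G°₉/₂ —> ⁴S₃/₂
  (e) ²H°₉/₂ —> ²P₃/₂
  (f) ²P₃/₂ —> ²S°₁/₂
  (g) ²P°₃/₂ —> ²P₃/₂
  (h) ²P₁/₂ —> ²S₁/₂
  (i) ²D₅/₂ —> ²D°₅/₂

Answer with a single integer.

3

(a) forbidden (parity, ΔS, ΔJ fail)
(b) forbidden (parity fails)
(c) forbidden (parity, ΔS, ΔL, ΔJ fail)
(d) forbidden (ΔS, ΔL, ΔJ fail)
(e) forbidden (ΔL, ΔJ fail)
(f) allowed
(g) allowed
(h) forbidden (parity fails)
(i) allowed
Total allowed: 3 of 9.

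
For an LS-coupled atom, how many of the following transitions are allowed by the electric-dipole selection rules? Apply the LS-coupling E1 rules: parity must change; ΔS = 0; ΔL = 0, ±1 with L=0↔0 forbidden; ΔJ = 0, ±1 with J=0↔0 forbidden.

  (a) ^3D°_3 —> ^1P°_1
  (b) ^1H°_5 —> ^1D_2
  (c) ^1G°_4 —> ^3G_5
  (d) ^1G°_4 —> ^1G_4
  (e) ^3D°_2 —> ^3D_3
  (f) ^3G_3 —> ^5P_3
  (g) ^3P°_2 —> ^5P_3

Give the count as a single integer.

2

(a) forbidden (parity, ΔS, ΔJ fail)
(b) forbidden (ΔL, ΔJ fail)
(c) forbidden (ΔS fails)
(d) allowed
(e) allowed
(f) forbidden (parity, ΔS, ΔL fail)
(g) forbidden (ΔS fails)
Total allowed: 2 of 7.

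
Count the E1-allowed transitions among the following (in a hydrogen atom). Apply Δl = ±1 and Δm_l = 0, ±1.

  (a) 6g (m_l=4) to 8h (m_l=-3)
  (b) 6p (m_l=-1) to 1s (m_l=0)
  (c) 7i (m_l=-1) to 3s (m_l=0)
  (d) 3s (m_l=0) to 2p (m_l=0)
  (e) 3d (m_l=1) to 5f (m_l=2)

3

(a) forbidden — Δm_l = -7 (E1 requires Δm_l = 0, ±1)
(b) allowed
(c) forbidden — Δl = -6 (E1 requires Δl = ±1)
(d) allowed
(e) allowed
Total allowed: 3 of 5.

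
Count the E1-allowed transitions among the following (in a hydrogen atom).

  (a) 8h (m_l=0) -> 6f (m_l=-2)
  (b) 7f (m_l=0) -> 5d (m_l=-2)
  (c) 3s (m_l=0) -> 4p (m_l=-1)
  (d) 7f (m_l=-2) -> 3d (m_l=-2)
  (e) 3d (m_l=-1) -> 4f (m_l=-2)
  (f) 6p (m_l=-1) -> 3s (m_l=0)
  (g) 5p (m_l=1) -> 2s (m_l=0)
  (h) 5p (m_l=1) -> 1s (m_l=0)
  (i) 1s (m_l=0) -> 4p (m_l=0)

(a) forbidden — Δl = -2 (E1 requires Δl = ±1); Δm_l = -2 (E1 requires Δm_l = 0, ±1)
(b) forbidden — Δm_l = -2 (E1 requires Δm_l = 0, ±1)
(c) allowed
(d) allowed
(e) allowed
(f) allowed
(g) allowed
(h) allowed
(i) allowed
Total allowed: 7 of 9.

7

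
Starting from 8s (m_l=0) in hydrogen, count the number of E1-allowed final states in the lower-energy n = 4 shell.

3

E1 requires Δl = ±1, so l_f ∈ {-1, 1}; with 0 ≤ l_f ≤ n_f−1 = 3, the allowed l_f values are {1}.
For l_f = 1: m_f ∈ {m_i−1, m_i, m_i+1} ∩ [−1, 1] = {-1, 0, 1} → 3 states.
Total: 3.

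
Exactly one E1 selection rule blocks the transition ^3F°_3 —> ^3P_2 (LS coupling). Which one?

the ΔL = 0, ±1 rule

Parity must change: odd → even — passes.
ΔS = 0: S: 1 → 1 — passes.
ΔL = 0, ±1 (not L=0↔0): L: 3 → 1, ΔL = -2 — fails.
ΔJ = 0, ±1 (not J=0↔0): J: 3 → 2, ΔJ = -1 — passes.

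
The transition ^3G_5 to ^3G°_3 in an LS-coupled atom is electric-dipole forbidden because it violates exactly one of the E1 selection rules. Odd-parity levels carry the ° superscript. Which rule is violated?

Initial level: S=1, L=4, J=5, parity even. Final level: S=1, L=4, J=3, parity odd.
ΔS = 0: S: 1 → 1 — passes.
ΔJ = 0, ±1 (not J=0↔0): J: 5 → 3, ΔJ = -2 — fails.
Parity must change: even → odd — passes.
ΔL = 0, ±1 (not L=0↔0): L: 4 → 4, ΔL = +0 — passes.

the ΔJ = 0, ±1 rule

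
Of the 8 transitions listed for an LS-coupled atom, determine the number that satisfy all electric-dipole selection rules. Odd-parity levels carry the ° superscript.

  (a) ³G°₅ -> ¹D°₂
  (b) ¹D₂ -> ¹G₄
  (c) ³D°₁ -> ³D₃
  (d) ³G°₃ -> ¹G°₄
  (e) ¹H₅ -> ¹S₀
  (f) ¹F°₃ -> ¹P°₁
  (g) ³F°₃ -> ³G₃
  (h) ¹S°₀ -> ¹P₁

2

(a) forbidden (parity, ΔS, ΔL, ΔJ fail)
(b) forbidden (parity, ΔL, ΔJ fail)
(c) forbidden (ΔJ fails)
(d) forbidden (parity, ΔS fail)
(e) forbidden (parity, ΔL, ΔJ fail)
(f) forbidden (parity, ΔL, ΔJ fail)
(g) allowed
(h) allowed
Total allowed: 2 of 8.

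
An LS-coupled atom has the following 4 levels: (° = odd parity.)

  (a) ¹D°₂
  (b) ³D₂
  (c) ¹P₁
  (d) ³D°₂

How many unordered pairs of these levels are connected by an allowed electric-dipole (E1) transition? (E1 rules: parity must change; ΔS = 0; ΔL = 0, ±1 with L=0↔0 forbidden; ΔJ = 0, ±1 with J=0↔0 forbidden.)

(a)–(b): forbidden (ΔS).
(a)–(c): allowed.
(a)–(d): forbidden (parity, ΔS).
(b)–(c): forbidden (parity, ΔS).
(b)–(d): allowed.
(c)–(d): forbidden (ΔS).
Allowed pairs: 2 of 6.

2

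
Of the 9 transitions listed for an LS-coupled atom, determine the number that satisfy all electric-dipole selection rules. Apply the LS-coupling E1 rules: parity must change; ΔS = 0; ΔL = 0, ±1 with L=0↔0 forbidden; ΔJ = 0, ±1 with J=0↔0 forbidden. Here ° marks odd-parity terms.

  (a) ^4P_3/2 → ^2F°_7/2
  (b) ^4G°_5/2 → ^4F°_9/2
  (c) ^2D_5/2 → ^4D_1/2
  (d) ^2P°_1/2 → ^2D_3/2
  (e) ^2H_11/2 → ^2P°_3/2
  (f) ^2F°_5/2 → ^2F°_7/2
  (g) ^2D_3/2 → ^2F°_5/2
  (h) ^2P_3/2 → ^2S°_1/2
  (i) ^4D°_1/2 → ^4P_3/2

(a) forbidden (ΔS, ΔL, ΔJ fail)
(b) forbidden (parity, ΔJ fail)
(c) forbidden (parity, ΔS, ΔJ fail)
(d) allowed
(e) forbidden (ΔL, ΔJ fail)
(f) forbidden (parity fails)
(g) allowed
(h) allowed
(i) allowed
Total allowed: 4 of 9.

4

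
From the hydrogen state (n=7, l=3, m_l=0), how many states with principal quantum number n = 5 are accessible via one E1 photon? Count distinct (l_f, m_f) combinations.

6

E1 requires Δl = ±1, so l_f ∈ {2, 4}; with 0 ≤ l_f ≤ n_f−1 = 4, the allowed l_f values are {2, 4}.
For l_f = 2: m_f ∈ {m_i−1, m_i, m_i+1} ∩ [−2, 2] = {-1, 0, 1} → 3 states.
For l_f = 4: m_f ∈ {m_i−1, m_i, m_i+1} ∩ [−4, 4] = {-1, 0, 1} → 3 states.
Total: 6.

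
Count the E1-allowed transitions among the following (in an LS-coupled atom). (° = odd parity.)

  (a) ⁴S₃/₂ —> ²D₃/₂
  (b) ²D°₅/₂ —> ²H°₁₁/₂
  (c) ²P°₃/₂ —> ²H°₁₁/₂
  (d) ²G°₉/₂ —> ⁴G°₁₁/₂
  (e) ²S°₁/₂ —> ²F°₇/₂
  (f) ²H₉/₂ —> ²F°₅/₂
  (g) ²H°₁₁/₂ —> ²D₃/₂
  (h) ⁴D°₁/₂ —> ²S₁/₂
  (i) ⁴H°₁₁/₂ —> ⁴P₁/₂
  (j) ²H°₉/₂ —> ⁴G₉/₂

(a) forbidden (parity, ΔS, ΔL fail)
(b) forbidden (parity, ΔL, ΔJ fail)
(c) forbidden (parity, ΔL, ΔJ fail)
(d) forbidden (parity, ΔS fail)
(e) forbidden (parity, ΔL, ΔJ fail)
(f) forbidden (ΔL, ΔJ fail)
(g) forbidden (ΔL, ΔJ fail)
(h) forbidden (ΔS, ΔL fail)
(i) forbidden (ΔL, ΔJ fail)
(j) forbidden (ΔS fails)
Total allowed: 0 of 10.

0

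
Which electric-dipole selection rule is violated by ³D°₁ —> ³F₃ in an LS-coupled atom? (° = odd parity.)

Reading off the term symbols: S 1→1, L 2→3, J 1→3, parity odd→even.
Parity must change: odd → even — ✓.
ΔS = 0: S: 1 → 1 — ✓.
ΔL = 0, ±1 (not L=0↔0): L: 2 → 3, ΔL = +1 — ✓.
ΔJ = 0, ±1 (not J=0↔0): J: 1 → 3, ΔJ = +2 — ✗.

the ΔJ = 0, ±1 rule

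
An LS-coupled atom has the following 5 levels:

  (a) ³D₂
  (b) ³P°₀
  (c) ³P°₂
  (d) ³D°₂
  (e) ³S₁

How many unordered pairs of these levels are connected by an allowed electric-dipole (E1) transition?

4

(a)–(b): forbidden (ΔJ).
(a)–(c): allowed.
(a)–(d): allowed.
(a)–(e): forbidden (parity, ΔL).
(b)–(c): forbidden (parity, ΔJ).
(b)–(d): forbidden (parity, ΔJ).
(b)–(e): allowed.
(c)–(d): forbidden (parity).
(c)–(e): allowed.
(d)–(e): forbidden (ΔL).
Allowed pairs: 4 of 10.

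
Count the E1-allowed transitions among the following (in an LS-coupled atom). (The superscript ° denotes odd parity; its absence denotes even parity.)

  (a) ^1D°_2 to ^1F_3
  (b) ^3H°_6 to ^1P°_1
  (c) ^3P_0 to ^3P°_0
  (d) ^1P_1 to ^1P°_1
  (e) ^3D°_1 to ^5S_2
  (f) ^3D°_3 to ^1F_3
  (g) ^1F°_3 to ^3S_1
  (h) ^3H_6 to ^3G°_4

2

(a) allowed
(b) forbidden (parity, ΔS, ΔL, ΔJ fail)
(c) forbidden (ΔJ fails)
(d) allowed
(e) forbidden (ΔS, ΔL fail)
(f) forbidden (ΔS fails)
(g) forbidden (ΔS, ΔL, ΔJ fail)
(h) forbidden (ΔJ fails)
Total allowed: 2 of 8.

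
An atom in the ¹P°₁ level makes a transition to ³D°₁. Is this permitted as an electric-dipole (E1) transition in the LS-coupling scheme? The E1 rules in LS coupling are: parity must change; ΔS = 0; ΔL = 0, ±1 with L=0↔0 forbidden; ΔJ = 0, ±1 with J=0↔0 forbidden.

forbidden

Initial level: S=0, L=1, J=1, parity odd. Final level: S=1, L=2, J=1, parity odd.
ΔS = 0: S: 0 → 1 — fails.
ΔL = 0, ±1 (not L=0↔0): L: 1 → 2, ΔL = +1 — passes.
ΔJ = 0, ±1 (not J=0↔0): J: 1 → 1, ΔJ = +0 — passes.
Parity must change: odd → odd — fails.
Rule(s) violated: parity, ΔS.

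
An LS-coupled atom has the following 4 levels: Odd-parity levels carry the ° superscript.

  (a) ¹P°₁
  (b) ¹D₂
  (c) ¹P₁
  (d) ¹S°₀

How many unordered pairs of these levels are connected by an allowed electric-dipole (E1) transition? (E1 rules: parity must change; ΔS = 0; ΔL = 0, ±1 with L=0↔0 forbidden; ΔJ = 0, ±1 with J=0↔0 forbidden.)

3

(a)–(b): allowed.
(a)–(c): allowed.
(a)–(d): forbidden (parity).
(b)–(c): forbidden (parity).
(b)–(d): forbidden (ΔL, ΔJ).
(c)–(d): allowed.
Allowed pairs: 3 of 6.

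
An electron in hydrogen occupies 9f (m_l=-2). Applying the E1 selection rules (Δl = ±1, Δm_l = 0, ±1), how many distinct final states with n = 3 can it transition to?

E1 requires Δl = ±1, so l_f ∈ {2, 4}; with 0 ≤ l_f ≤ n_f−1 = 2, the allowed l_f values are {2}.
For l_f = 2: m_f ∈ {m_i−1, m_i, m_i+1} ∩ [−2, 2] = {-2, -1} → 2 states.
Total: 2.

2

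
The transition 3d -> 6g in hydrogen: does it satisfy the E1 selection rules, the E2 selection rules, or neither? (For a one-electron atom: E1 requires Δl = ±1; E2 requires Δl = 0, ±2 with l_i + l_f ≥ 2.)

Δl = 4 − 2 = +2; l_i + l_f = 6.
E1 (Δl = ±1): not satisfied.
E2 (Δl = 0,±2, l_i+l_f ≥ 2): satisfied.

E2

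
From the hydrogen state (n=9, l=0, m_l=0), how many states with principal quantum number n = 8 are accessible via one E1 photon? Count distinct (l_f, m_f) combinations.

3

E1 requires Δl = ±1, so l_f ∈ {-1, 1}; with 0 ≤ l_f ≤ n_f−1 = 7, the allowed l_f values are {1}.
For l_f = 1: m_f ∈ {m_i−1, m_i, m_i+1} ∩ [−1, 1] = {-1, 0, 1} → 3 states.
Total: 3.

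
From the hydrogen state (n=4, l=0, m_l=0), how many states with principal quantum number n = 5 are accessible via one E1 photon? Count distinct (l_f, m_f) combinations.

3

E1 requires Δl = ±1, so l_f ∈ {-1, 1}; with 0 ≤ l_f ≤ n_f−1 = 4, the allowed l_f values are {1}.
For l_f = 1: m_f ∈ {m_i−1, m_i, m_i+1} ∩ [−1, 1] = {-1, 0, 1} → 3 states.
Total: 3.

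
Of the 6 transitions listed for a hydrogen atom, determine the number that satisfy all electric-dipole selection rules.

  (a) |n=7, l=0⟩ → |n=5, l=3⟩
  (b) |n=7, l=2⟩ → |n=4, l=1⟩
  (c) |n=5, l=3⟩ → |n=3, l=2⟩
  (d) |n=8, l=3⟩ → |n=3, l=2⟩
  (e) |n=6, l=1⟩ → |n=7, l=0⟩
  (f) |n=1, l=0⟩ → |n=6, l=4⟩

(a) forbidden — Δl = +3 (E1 requires Δl = ±1)
(b) allowed
(c) allowed
(d) allowed
(e) allowed
(f) forbidden — Δl = +4 (E1 requires Δl = ±1)
Total allowed: 4 of 6.

4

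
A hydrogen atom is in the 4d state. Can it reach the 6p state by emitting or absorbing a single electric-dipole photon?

Δl = 1 − 2 = -1; the E1 rule Δl = ±1 is ok.
All E1 selection rules are satisfied.

allowed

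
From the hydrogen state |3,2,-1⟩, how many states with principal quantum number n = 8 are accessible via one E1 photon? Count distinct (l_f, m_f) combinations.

E1 requires Δl = ±1, so l_f ∈ {1, 3}; with 0 ≤ l_f ≤ n_f−1 = 7, the allowed l_f values are {1, 3}.
For l_f = 1: m_f ∈ {m_i−1, m_i, m_i+1} ∩ [−1, 1] = {-1, 0} → 2 states.
For l_f = 3: m_f ∈ {m_i−1, m_i, m_i+1} ∩ [−3, 3] = {-2, -1, 0} → 3 states.
Total: 5.

5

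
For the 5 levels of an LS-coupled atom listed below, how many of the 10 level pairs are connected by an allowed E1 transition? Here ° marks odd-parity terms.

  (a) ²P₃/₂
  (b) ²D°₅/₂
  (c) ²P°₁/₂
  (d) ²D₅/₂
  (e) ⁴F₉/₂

3

(a)–(b): allowed.
(a)–(c): allowed.
(a)–(d): forbidden (parity).
(a)–(e): forbidden (parity, ΔS, ΔL, ΔJ).
(b)–(c): forbidden (parity, ΔJ).
(b)–(d): allowed.
(b)–(e): forbidden (ΔS, ΔJ).
(c)–(d): forbidden (ΔJ).
(c)–(e): forbidden (ΔS, ΔL, ΔJ).
(d)–(e): forbidden (parity, ΔS, ΔJ).
Allowed pairs: 3 of 10.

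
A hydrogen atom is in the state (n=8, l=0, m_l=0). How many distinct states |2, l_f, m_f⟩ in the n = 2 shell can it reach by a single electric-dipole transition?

E1 requires Δl = ±1, so l_f ∈ {-1, 1}; with 0 ≤ l_f ≤ n_f−1 = 1, the allowed l_f values are {1}.
For l_f = 1: m_f ∈ {m_i−1, m_i, m_i+1} ∩ [−1, 1] = {-1, 0, 1} → 3 states.
Total: 3.

3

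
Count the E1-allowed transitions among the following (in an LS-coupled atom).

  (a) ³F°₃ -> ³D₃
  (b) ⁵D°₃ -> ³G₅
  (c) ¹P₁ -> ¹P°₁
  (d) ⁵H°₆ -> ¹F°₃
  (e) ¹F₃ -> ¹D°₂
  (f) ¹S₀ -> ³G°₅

3

(a) allowed
(b) forbidden (ΔS, ΔL, ΔJ fail)
(c) allowed
(d) forbidden (parity, ΔS, ΔL, ΔJ fail)
(e) allowed
(f) forbidden (ΔS, ΔL, ΔJ fail)
Total allowed: 3 of 6.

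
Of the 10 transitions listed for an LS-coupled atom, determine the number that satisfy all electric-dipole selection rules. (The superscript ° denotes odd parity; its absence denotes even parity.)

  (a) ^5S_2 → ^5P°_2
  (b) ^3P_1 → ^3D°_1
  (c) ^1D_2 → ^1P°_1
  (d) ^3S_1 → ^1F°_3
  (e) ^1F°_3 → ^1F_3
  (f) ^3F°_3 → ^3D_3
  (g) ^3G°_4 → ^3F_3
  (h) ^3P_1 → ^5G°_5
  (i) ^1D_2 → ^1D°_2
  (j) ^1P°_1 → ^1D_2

8

(a) allowed
(b) allowed
(c) allowed
(d) forbidden (ΔS, ΔL, ΔJ fail)
(e) allowed
(f) allowed
(g) allowed
(h) forbidden (ΔS, ΔL, ΔJ fail)
(i) allowed
(j) allowed
Total allowed: 8 of 10.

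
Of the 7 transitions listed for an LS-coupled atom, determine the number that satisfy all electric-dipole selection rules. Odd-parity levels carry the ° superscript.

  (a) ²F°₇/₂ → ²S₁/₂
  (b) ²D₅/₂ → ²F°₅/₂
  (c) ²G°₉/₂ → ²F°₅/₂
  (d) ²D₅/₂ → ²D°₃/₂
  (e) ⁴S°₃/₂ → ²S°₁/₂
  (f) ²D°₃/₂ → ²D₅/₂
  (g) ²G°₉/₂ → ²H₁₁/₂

(a) forbidden (ΔL, ΔJ fail)
(b) allowed
(c) forbidden (parity, ΔJ fail)
(d) allowed
(e) forbidden (parity, ΔS, ΔL fail)
(f) allowed
(g) allowed
Total allowed: 4 of 7.

4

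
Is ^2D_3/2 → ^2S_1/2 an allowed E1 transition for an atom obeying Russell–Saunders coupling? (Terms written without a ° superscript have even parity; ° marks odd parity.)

forbidden

Initial level: S=1/2, L=2, J=3/2, parity even. Final level: S=1/2, L=0, J=1/2, parity even.
Parity must change: even → even — ✗.
ΔS = 0: S: 1/2 → 1/2 — ✓.
ΔL = 0, ±1 (not L=0↔0): L: 2 → 0, ΔL = -2 — ✗.
ΔJ = 0, ±1 (not J=0↔0): J: 3/2 → 1/2, ΔJ = -1 — ✓.
Rule(s) violated: parity, ΔL.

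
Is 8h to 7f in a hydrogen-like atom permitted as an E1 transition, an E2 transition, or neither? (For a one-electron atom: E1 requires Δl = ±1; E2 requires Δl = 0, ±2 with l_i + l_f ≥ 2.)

E2

Δl = 3 − 5 = -2; l_i + l_f = 8.
E1 (Δl = ±1): not satisfied.
E2 (Δl = 0,±2, l_i+l_f ≥ 2): satisfied.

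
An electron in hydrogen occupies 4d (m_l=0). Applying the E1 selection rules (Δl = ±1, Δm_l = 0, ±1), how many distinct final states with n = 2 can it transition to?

E1 requires Δl = ±1, so l_f ∈ {1, 3}; with 0 ≤ l_f ≤ n_f−1 = 1, the allowed l_f values are {1}.
For l_f = 1: m_f ∈ {m_i−1, m_i, m_i+1} ∩ [−1, 1] = {-1, 0, 1} → 3 states.
Total: 3.

3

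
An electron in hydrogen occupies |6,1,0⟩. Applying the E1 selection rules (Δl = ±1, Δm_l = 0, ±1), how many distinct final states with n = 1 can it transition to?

E1 requires Δl = ±1, so l_f ∈ {0, 2}; with 0 ≤ l_f ≤ n_f−1 = 0, the allowed l_f values are {0}.
For l_f = 0: m_f ∈ {m_i−1, m_i, m_i+1} ∩ [−0, 0] = {0} → 1 state.
Total: 1.

1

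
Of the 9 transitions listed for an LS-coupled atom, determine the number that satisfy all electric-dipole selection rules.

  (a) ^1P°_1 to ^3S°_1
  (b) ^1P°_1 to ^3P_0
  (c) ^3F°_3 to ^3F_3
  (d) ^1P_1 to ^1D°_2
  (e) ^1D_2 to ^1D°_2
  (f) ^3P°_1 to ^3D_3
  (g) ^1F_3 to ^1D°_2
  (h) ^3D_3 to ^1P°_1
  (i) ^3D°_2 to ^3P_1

5

(a) forbidden (parity, ΔS fail)
(b) forbidden (ΔS fails)
(c) allowed
(d) allowed
(e) allowed
(f) forbidden (ΔJ fails)
(g) allowed
(h) forbidden (ΔS, ΔJ fail)
(i) allowed
Total allowed: 5 of 9.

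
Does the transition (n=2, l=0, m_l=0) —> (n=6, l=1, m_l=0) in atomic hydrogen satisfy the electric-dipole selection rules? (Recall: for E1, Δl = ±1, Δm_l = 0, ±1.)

Initial l = 0, final l = 1, so Δl = +1. E1 requires Δl = ±1: passes.
m_l: 0 → 0 (Δm_l = +0). |Δm_l| ≤ 1 passes.
All E1 selection rules are satisfied.

allowed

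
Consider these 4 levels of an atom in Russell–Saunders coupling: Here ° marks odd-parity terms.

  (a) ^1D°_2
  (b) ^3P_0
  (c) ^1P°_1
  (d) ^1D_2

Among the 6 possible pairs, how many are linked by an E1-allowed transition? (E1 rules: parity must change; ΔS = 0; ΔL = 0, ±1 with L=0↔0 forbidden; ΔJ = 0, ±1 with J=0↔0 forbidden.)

(a)–(b): forbidden (ΔS, ΔJ).
(a)–(c): forbidden (parity).
(a)–(d): allowed.
(b)–(c): forbidden (ΔS).
(b)–(d): forbidden (parity, ΔS, ΔJ).
(c)–(d): allowed.
Allowed pairs: 2 of 6.

2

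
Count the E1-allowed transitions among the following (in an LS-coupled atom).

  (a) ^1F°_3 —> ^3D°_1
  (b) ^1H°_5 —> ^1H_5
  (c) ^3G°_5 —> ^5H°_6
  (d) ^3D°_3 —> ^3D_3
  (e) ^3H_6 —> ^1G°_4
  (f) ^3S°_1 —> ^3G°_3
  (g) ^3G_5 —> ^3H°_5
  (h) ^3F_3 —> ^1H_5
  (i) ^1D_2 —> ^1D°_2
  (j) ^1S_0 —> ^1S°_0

(a) forbidden (parity, ΔS, ΔJ fail)
(b) allowed
(c) forbidden (parity, ΔS fail)
(d) allowed
(e) forbidden (ΔS, ΔJ fail)
(f) forbidden (parity, ΔL, ΔJ fail)
(g) allowed
(h) forbidden (parity, ΔS, ΔL, ΔJ fail)
(i) allowed
(j) forbidden (ΔL, ΔJ fail)
Total allowed: 4 of 10.

4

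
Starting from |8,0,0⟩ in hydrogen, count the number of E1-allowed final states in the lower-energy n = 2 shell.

3

E1 requires Δl = ±1, so l_f ∈ {-1, 1}; with 0 ≤ l_f ≤ n_f−1 = 1, the allowed l_f values are {1}.
For l_f = 1: m_f ∈ {m_i−1, m_i, m_i+1} ∩ [−1, 1] = {-1, 0, 1} → 3 states.
Total: 3.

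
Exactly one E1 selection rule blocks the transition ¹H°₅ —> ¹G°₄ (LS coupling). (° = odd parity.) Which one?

Reading off the term symbols: S 0→0, L 5→4, J 5→4, parity odd→odd.
ΔS = 0: S: 0 → 0 — satisfied.
Parity must change: odd → odd — violated.
ΔL = 0, ±1 (not L=0↔0): L: 5 → 4, ΔL = -1 — satisfied.
ΔJ = 0, ±1 (not J=0↔0): J: 5 → 4, ΔJ = -1 — satisfied.

parity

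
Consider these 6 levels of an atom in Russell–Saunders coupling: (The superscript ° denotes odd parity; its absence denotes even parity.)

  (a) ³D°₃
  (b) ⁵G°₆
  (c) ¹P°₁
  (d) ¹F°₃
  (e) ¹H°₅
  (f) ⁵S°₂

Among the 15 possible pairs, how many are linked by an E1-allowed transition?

(a)–(b): forbidden (parity, ΔS, ΔL, ΔJ).
(a)–(c): forbidden (parity, ΔS, ΔJ).
(a)–(d): forbidden (parity, ΔS).
(a)–(e): forbidden (parity, ΔS, ΔL, ΔJ).
(a)–(f): forbidden (parity, ΔS, ΔL).
(b)–(c): forbidden (parity, ΔS, ΔL, ΔJ).
(b)–(d): forbidden (parity, ΔS, ΔJ).
(b)–(e): forbidden (parity, ΔS).
(b)–(f): forbidden (parity, ΔL, ΔJ).
(c)–(d): forbidden (parity, ΔL, ΔJ).
(c)–(e): forbidden (parity, ΔL, ΔJ).
(c)–(f): forbidden (parity, ΔS).
(d)–(e): forbidden (parity, ΔL, ΔJ).
(d)–(f): forbidden (parity, ΔS, ΔL).
(e)–(f): forbidden (parity, ΔS, ΔL, ΔJ).
Allowed pairs: 0 of 15.

0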